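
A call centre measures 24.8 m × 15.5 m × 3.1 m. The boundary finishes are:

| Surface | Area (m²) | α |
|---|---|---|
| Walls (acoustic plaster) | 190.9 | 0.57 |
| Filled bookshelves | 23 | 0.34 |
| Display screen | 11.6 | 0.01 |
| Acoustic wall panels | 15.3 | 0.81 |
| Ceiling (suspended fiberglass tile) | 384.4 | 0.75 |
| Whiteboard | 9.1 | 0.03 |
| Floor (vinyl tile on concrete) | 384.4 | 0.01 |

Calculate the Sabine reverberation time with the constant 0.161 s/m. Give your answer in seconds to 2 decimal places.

A = Σ Sᵢαᵢ = 190.9*0.57 + 23*0.34 + 11.6*0.01 + 15.3*0.81 + 384.4*0.75 + 9.1*0.03 + 384.4*0.01 = 421.559 sabins.
Room volume: 1191.64 m³.
Sabine: RT60 = 0.161 × 1191.64 / 421.559 = 0.46 s.

0.46 sec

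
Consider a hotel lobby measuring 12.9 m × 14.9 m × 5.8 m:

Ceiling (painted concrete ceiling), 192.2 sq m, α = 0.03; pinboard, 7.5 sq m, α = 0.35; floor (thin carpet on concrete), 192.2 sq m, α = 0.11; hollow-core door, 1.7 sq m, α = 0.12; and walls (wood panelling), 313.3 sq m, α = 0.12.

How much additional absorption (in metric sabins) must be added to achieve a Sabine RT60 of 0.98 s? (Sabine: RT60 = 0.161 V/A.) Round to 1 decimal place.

115.8 sabins

Equivalent absorption area: A₁ = 192.2·0.03 + 7.5·0.35 + 192.2·0.11 + 1.7·0.12 + 313.3·0.12 = 67.333 sq m.
For T = 0.98 s, need A₂ = 0.161·V/T = 0.161·1114.818/0.98 = 183.149 sabins.
Shortfall: 183.149 − 67.333 = 115.8 sabins.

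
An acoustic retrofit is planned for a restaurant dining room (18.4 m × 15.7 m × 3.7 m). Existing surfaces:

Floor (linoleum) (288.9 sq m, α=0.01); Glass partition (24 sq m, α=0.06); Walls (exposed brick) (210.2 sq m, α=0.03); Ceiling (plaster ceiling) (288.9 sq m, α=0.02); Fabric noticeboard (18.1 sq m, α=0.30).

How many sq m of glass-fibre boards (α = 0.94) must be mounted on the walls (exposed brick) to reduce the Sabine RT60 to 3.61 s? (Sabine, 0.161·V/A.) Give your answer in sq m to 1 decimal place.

Summing Sᵢαᵢ: 2.889 + 1.440 + 6.306 + 5.778 + 5.430 → A₁ = 21.843 sabins.
Required A₂ = 0.161·1068.856/3.61 = 47.669 sabins.
Absorption to add: 47.669 − 21.843 = 25.826 sabins.
Net gain per sq m: Δα = 0.94 − 0.03 = 0.91.
Panel area = 25.826 / 0.91 = 28.4 sq m.

28.4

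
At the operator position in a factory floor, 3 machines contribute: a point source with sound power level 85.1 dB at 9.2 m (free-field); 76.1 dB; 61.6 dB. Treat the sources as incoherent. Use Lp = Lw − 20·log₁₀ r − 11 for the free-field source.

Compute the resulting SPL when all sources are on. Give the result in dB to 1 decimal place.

76.3 dB

Source at 9.2 m: Lp = 85.1 − 20·log₁₀(9.2) − 11 = 54.8 dB.
Sum in the linear (power) domain: Σ 10^(Lᵢ/10) = 10^(54.8/10) + 10^(76.1/10) + 10^(61.6/10) = 4.249e+07.
Combined level = 10 log₁₀(4.249e+07) = 76.3 dB.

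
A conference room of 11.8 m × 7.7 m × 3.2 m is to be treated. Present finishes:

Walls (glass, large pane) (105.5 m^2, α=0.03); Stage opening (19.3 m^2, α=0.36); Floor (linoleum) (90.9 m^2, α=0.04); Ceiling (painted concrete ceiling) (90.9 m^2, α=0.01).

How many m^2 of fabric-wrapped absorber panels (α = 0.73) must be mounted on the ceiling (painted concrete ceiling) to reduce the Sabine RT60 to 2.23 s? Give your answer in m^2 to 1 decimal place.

Summing Sᵢαᵢ: 3.165 + 6.948 + 3.636 + 0.909 → A₁ = 14.658 sabins.
V = 290.752 m³. Target absorption A₂ = 0.161 × 290.752 / 2.23 = 20.992 sabins.
ΔA needed = 20.992 − 14.658 = 6.334 sabins.
Each m^2 of panel replacing the ceiling (painted concrete ceiling) adds (0.73 − 0.01) = 0.72 sabins.
Area = ΔA/Δα = 6.334/0.72 = 8.8 m^2.

8.8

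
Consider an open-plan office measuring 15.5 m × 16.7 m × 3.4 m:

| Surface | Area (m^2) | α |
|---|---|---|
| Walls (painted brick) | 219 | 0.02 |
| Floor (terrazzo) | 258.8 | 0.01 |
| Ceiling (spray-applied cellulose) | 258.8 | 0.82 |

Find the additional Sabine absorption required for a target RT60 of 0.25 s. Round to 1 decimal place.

347.6 sabins

Equivalent absorption area: A₁ = 219·0.02 + 258.8·0.01 + 258.8·0.82 = 219.184 m^2.
For T = 0.25 s, need A₂ = 0.161·V/T = 0.161·880.09/0.25 = 566.778 sabins.
ΔA = A₂ − A₁ = 566.778 − 219.184 = 347.6 sabins.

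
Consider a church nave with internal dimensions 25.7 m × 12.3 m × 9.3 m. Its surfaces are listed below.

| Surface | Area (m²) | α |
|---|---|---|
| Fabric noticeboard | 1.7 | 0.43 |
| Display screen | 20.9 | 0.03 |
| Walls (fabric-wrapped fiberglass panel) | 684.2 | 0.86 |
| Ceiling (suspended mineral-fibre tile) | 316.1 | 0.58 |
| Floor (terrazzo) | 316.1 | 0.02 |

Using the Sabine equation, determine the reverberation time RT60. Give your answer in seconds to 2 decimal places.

0.61 seconds

Equivalent absorption area: A = 1.7·0.43 + 20.9·0.03 + 684.2·0.86 + 316.1·0.58 + 316.1·0.02 = 779.430 m².
Room volume: 2939.823 m³.
RT60 = 0.161 · V / A = 0.161 × 2939.823 / 779.430 = 0.61 s.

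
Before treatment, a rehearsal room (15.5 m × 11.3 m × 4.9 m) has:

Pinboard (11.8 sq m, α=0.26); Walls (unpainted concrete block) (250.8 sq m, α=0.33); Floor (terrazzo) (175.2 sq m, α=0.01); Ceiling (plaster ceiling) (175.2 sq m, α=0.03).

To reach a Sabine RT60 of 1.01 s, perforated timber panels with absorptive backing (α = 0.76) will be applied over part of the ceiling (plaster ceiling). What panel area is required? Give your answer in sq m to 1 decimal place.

A₁ = Σ Sᵢαᵢ = 11.8×0.26 + 250.8×0.33 + 175.2×0.01 + 175.2×0.03 = 92.840 sabins.
V = 858.235 m³. Target absorption A₂ = 0.161 × 858.235 / 1.01 = 136.808 sabins.
Absorption to add: 136.808 − 92.840 = 43.968 sabins.
Net gain per sq m: Δα = 0.76 − 0.03 = 0.73.
Panel area = 43.968 / 0.73 = 60.2 sq m.

60.2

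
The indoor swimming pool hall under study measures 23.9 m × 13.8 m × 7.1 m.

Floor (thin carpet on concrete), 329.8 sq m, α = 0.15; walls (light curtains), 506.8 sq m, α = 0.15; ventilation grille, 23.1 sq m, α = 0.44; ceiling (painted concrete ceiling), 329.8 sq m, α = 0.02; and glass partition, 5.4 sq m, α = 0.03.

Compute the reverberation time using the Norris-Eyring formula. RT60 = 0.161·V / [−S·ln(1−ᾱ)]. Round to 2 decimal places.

2.49 seconds

S = Σ Sᵢ = 1194.9 sq m.
Absorption A = 329.8·0.15 + 506.8·0.15 + 23.1·0.44 + 329.8·0.02 + 5.4·0.03 = 142.412 sabins.
ᾱ = 142.412 / 1194.9 = 0.1192.
−S·ln(1−ᾱ) = −1194.9 × ln(1 − 0.1192) = 151.662.
V = 23.9 × 13.8 × 7.1 = 2341.722 m³.
T = 0.161·V/[−S·ln(1−ᾱ)] = 0.161·2341.722/151.662 = 2.49 s.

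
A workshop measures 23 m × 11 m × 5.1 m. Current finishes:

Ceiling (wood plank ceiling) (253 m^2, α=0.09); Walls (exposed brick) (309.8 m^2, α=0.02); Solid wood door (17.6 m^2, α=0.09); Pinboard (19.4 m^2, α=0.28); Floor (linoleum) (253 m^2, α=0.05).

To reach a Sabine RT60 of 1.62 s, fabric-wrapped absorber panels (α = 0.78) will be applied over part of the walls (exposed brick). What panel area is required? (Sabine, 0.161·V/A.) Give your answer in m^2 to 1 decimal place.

104.7

Summing Sᵢαᵢ: 22.770 + 6.196 + 1.584 + 5.432 + 12.650 → A₁ = 48.632 sabins.
Required A₂ = 0.161·1290.3/1.62 = 128.234 sabins.
Absorption to add: 128.234 − 48.632 = 79.602 sabins.
Net gain per m^2: Δα = 0.78 − 0.02 = 0.76.
Panel area = 79.602 / 0.76 = 104.7 m^2.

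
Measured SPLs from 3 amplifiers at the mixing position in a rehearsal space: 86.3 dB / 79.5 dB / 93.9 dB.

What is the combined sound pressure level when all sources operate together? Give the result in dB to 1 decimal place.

Converting to relative power and adding: 10^(86.3/10) + 10^(79.5/10) + 10^(93.9/10) = 2.97e+09.
Combined level = 10 log₁₀(2.97e+09) = 94.7 dB.

94.7 dB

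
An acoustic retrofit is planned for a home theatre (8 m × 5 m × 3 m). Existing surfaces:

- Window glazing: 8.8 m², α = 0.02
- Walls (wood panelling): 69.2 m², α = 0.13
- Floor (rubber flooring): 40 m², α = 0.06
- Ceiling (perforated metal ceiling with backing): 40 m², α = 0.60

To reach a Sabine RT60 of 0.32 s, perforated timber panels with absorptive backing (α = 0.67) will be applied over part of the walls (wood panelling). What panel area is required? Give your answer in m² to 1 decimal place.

A₁ = Σ Sᵢαᵢ = 8.8*0.02 + 69.2*0.13 + 40*0.06 + 40*0.60 = 35.572 sabins.
V = 120 m³. Target absorption A₂ = 0.161 × 120 / 0.32 = 60.375 sabins.
Absorption to add: 60.375 − 35.572 = 24.803 sabins.
Net gain per m²: Δα = 0.67 − 0.13 = 0.54.
Panel area = 24.803 / 0.54 = 45.9 m².

45.9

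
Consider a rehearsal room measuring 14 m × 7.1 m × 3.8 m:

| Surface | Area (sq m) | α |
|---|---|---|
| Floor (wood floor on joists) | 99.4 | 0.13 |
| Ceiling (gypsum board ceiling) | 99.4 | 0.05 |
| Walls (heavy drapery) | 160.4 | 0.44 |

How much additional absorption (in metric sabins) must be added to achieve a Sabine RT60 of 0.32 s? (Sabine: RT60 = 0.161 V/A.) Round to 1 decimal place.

Summing Sᵢαᵢ: 12.922 + 4.970 + 70.576 → A₁ = 88.468 sabins.
V = 377.72 m³. Required absorption A₂ = 0.161 × 377.72 / 0.32 = 190.040 sabins.
ΔA = A₂ − A₁ = 190.040 − 88.468 = 101.6 sabins.

101.6 sabins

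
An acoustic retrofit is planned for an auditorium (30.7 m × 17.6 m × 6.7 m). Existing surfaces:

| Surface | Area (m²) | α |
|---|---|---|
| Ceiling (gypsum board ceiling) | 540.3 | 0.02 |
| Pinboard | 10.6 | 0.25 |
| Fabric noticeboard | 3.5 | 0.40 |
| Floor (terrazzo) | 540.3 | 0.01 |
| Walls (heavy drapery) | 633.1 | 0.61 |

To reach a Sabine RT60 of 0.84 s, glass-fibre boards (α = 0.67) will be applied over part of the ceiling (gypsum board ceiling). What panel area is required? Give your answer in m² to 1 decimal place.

442.2

Total absorption A₁ = 540.3·0.02 + 10.6·0.25 + 3.5·0.40 + 540.3·0.01 + 633.1·0.61
  = 10.806 + 2.650 + 1.400 + 5.403 + 386.191 = 406.450 m² sabins.
Required A₂ = 0.161·3620.144/0.84 = 693.861 sabins.
Absorption to add: 693.861 − 406.450 = 287.411 sabins.
Each m² of panel replacing the ceiling (gypsum board ceiling) adds (0.67 − 0.02) = 0.65 sabins.
Panel area = 287.411 / 0.65 = 442.2 m².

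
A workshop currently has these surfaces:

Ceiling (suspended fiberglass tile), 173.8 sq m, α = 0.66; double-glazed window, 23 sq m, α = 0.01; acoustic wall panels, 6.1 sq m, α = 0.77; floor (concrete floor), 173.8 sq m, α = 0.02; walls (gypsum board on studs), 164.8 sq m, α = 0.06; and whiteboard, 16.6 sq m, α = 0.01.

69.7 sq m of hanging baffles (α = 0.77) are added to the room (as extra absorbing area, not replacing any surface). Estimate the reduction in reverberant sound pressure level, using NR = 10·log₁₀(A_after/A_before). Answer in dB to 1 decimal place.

1.5 dB

Summing Sᵢαᵢ: 114.708 + 0.230 + 4.697 + 3.476 + 9.888 + 0.166 → A_before = 133.165 sabins.
Treatment contributes 69.7·0.77 = 53.669 sabins.
A_after = 133.165 + 53.669 = 186.834 sabins.
Reduction = 10 log₁₀(A_after/A_before) = 10 log₁₀(1.4030) = 1.5 dB.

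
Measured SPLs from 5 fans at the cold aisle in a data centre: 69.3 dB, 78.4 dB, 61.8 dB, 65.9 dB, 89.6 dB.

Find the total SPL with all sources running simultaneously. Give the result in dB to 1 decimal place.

90.0 dB

Converting to relative power and adding: 10^(69.3/10) + 10^(78.4/10) + 10^(61.8/10) + 10^(65.9/10) + 10^(89.6/10) = 9.951e+08.
Back to dB: 10·log₁₀ Σ = 90.0 dB.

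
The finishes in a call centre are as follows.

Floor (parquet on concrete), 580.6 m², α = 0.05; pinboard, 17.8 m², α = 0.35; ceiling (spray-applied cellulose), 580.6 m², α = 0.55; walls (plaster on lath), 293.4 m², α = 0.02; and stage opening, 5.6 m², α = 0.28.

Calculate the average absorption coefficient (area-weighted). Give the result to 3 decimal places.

0.245

Total surface area S = 1478.0 m².
Weighted sum Σ Sα = 362.026.
ᾱ = 362.026 / 1478.0 = 0.245.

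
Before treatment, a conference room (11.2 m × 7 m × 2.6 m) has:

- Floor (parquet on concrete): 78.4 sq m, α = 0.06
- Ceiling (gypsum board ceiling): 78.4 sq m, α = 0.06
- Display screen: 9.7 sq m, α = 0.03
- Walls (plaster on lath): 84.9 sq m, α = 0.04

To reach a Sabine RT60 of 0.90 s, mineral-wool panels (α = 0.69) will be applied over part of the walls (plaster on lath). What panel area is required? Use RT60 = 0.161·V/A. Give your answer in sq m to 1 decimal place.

36.0

A₁ = Σ Sᵢαᵢ = 78.4·0.06 + 78.4·0.06 + 9.7·0.03 + 84.9·0.04 = 13.095 sabins.
Required A₂ = 0.161·203.84/0.90 = 36.465 sabins.
Absorption to add: 36.465 − 13.095 = 23.370 sabins.
Each sq m of panel replacing the walls (plaster on lath) adds (0.69 − 0.04) = 0.65 sabins.
Panel area = 23.370 / 0.65 = 36.0 sq m.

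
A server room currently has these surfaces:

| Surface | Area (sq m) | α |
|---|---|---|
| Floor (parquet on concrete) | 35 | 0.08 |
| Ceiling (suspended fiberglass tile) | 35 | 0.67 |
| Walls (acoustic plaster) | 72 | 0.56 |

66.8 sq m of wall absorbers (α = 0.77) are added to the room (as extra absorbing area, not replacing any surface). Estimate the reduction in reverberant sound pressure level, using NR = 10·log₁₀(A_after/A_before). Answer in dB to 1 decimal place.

2.5 dB

A_before = Σ Sᵢαᵢ = 35*0.08 + 35*0.67 + 72*0.56 = 66.570 sabins.
Added absorption = 66.8 × 0.77 = 51.436 sabins.
New total A_after = 118.006 sabins.
NR = 10·log₁₀(118.006/66.570) = 2.5 dB.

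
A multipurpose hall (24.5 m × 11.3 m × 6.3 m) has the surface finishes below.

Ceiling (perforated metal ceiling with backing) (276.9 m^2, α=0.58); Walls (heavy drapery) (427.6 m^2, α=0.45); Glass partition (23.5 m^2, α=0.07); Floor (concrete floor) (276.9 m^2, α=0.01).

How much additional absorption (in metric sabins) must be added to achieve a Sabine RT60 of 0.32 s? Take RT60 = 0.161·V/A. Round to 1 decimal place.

Summing Sᵢαᵢ: 160.602 + 192.420 + 1.645 + 2.769 → A₁ = 357.436 sabins.
V = 1744.155 m³. Required absorption A₂ = 0.161 × 1744.155 / 0.32 = 877.528 sabins.
Shortfall: 877.528 − 357.436 = 520.1 sabins.

520.1 sabins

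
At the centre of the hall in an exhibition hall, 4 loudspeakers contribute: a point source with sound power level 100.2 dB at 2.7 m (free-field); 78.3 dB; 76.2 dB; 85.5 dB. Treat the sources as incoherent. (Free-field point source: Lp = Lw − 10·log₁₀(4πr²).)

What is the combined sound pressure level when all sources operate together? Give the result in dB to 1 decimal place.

Source at 2.7 m: Lp = 100.2 − 10·log₁₀(4π·2.7²) = 100.2 − 10·log₁₀(91.609) = 80.6 dB.
Σ 10^(Lᵢ/10) = 5.789e+08.
Back to dB: 10·log₁₀ Σ = 87.6 dB.

87.6 dB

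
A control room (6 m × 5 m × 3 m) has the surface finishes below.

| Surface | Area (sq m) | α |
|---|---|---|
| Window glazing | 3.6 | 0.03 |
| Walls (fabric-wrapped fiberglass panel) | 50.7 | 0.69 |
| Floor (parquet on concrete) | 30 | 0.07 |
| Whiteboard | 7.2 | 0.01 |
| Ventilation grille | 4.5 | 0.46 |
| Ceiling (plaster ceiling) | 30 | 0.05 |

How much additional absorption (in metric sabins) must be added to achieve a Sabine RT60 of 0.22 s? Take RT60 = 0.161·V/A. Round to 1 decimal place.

Total absorption A₁ = 3.6*0.03 + 50.7*0.69 + 30*0.07 + 7.2*0.01 + 4.5*0.46 + 30*0.05
  = 0.108 + 34.983 + 2.100 + 0.072 + 2.070 + 1.500 = 40.833 sq m sabins.
V = 90 m³. Required absorption A₂ = 0.161 × 90 / 0.22 = 65.864 sabins.
ΔA = A₂ − A₁ = 65.864 − 40.833 = 25.0 sabins.

25.0 sabins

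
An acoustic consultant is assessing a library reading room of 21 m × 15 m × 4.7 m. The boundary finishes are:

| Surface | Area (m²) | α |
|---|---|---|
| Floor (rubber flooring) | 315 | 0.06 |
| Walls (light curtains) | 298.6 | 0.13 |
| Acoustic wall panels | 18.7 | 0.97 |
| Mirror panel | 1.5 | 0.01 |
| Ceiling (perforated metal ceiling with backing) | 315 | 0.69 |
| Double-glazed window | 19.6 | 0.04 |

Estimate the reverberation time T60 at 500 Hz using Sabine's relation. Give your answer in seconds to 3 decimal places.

0.811 sec

Total absorption A = 315·0.06 + 298.6·0.13 + 18.7·0.97 + 1.5·0.01 + 315·0.69 + 19.6·0.04
  = 18.900 + 38.818 + 18.139 + 0.015 + 217.350 + 0.784 = 294.006 m² sabins.
Volume V = 21 × 15 × 4.7 = 1480.5 m³.
RT60 = 0.161 · V / A = 0.161 × 1480.5 / 294.006 = 0.811 s.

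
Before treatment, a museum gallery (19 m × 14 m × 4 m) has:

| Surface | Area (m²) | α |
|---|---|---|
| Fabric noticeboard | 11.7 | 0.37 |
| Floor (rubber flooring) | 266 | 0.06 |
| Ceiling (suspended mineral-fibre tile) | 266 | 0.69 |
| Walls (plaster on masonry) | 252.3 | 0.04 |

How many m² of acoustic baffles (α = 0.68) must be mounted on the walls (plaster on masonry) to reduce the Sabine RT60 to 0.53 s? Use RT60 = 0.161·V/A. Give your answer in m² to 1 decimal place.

A₁ = Σ Sᵢαᵢ = 11.7×0.37 + 266×0.06 + 266×0.69 + 252.3×0.04 = 213.921 sabins.
V = 1064 m³. Target absorption A₂ = 0.161 × 1064 / 0.53 = 323.215 sabins.
Absorption to add: 323.215 − 213.921 = 109.294 sabins.
Net gain per m²: Δα = 0.68 − 0.04 = 0.64.
Panel area = 109.294 / 0.64 = 170.8 m².

170.8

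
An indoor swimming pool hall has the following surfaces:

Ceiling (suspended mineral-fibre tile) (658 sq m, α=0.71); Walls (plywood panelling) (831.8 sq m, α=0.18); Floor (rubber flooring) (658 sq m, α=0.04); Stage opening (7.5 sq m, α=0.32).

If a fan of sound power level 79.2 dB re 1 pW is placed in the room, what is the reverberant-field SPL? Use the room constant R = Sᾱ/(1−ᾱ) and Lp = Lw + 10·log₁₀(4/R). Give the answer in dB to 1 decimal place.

A = 645.624 sabins; S = 2155.3 sq m.
ᾱ = 0.2996, so room constant R = A/(1−ᾱ) = 921.793 sq m.
Lp = Lw + 10 log₁₀(4/R) = 79.2 -23.63 = 55.6 dB.

55.6 dB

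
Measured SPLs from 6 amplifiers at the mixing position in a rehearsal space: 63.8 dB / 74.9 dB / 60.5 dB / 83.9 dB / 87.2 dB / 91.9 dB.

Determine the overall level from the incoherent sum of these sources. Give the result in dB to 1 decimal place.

93.7 dB

Converting to relative power and adding: 10^(63.8/10) + 10^(74.9/10) + 10^(60.5/10) + 10^(83.9/10) + 10^(87.2/10) + 10^(91.9/10) = 2.354e+09.
L_total = 10·log₁₀(2.354e+09) = 93.7 dB.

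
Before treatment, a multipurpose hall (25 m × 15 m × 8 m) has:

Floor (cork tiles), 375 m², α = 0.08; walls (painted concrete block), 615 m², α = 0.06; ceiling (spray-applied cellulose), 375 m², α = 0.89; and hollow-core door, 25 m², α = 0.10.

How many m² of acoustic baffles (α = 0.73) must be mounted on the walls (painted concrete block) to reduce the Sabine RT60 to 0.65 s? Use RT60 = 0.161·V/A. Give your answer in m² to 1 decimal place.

A₁ = Σ Sᵢαᵢ = 375*0.08 + 615*0.06 + 375*0.89 + 25*0.10 = 403.150 sabins.
Required A₂ = 0.161·3000/0.65 = 743.077 sabins.
ΔA needed = 743.077 − 403.150 = 339.927 sabins.
Net gain per m²: Δα = 0.73 − 0.06 = 0.67.
Area = ΔA/Δα = 339.927/0.67 = 507.4 m².

507.4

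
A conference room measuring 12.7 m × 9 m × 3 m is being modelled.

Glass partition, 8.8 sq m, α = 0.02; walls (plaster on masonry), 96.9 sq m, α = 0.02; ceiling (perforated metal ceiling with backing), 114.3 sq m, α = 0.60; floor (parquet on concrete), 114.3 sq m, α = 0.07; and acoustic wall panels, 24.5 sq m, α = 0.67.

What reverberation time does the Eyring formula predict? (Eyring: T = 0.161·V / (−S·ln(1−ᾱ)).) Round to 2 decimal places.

0.50 seconds

Total surface area S = 8.8 + 96.9 + 114.3 + 114.3 + 24.5 = 358.8 sq m.
Absorption A = 8.8·0.02 + 96.9·0.02 + 114.3·0.60 + 114.3·0.07 + 24.5·0.67 = 95.110 sabins.
ᾱ = 95.110 / 358.8 = 0.2651.
−S·ln(1−ᾱ) = −358.8 × ln(1 − 0.2651) = 110.518.
V = 12.7 × 9 × 3 = 342.9 m³.
RT60 = 0.161 × 342.9 / 110.518 = 0.50 s.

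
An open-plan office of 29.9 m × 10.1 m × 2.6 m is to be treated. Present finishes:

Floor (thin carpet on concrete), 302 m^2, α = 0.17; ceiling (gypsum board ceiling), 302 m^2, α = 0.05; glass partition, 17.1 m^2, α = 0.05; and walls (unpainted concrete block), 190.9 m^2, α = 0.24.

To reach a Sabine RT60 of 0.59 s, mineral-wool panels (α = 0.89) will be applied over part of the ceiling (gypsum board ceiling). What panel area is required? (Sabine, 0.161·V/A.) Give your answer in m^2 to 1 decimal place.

120.4

Summing Sᵢαᵢ: 51.340 + 15.100 + 0.855 + 45.816 → A₁ = 113.111 sabins.
V = 785.174 m³. Target absorption A₂ = 0.161 × 785.174 / 0.59 = 214.259 sabins.
Absorption to add: 214.259 − 113.111 = 101.148 sabins.
Each m^2 of panel replacing the ceiling (gypsum board ceiling) adds (0.89 − 0.05) = 0.84 sabins.
Panel area = 101.148 / 0.84 = 120.4 m^2.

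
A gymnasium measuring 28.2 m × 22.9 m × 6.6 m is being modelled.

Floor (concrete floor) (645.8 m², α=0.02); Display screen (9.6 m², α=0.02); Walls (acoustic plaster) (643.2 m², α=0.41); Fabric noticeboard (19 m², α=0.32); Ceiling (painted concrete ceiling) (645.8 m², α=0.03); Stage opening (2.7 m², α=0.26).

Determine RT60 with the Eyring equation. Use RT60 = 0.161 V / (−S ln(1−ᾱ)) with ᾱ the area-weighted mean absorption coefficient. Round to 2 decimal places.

2.09 s

S = Σ Sᵢ = 1966.1 m².
Σ(Sᵢαᵢ) = 645.8×0.02 + 9.6×0.02 + 643.2×0.41 + 19×0.32 + 645.8×0.03 + 2.7×0.26 = 302.976.
ᾱ = 302.976 / 1966.1 = 0.1541.
−S·ln(1−ᾱ) = −1966.1 × ln(1 − 0.1541) = 329.035.
V = 28.2 × 22.9 × 6.6 = 4262.148 m³.
RT60 = 0.161 × 4262.148 / 329.035 = 2.09 s.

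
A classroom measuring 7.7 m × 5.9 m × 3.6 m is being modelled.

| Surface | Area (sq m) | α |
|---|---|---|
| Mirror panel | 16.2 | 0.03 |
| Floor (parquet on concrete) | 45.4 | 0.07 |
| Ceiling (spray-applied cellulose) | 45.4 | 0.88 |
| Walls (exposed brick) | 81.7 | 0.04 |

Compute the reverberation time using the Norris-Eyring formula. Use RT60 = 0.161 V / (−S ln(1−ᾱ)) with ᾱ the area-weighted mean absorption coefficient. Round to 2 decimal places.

0.49 seconds

Total surface area S = 16.2 + 45.4 + 45.4 + 81.7 = 188.7 sq m.
Σ(Sᵢαᵢ) = 16.2·0.03 + 45.4·0.07 + 45.4·0.88 + 81.7·0.04 = 46.884.
Mean coefficient ᾱ = A/S = 0.2485.
−S·ln(1−ᾱ) = −188.7 × ln(1 − 0.2485) = 53.909.
V = 7.7 × 5.9 × 3.6 = 163.548 m³.
T = 0.161·V/[−S·ln(1−ᾱ)] = 0.161·163.548/53.909 = 0.49 s.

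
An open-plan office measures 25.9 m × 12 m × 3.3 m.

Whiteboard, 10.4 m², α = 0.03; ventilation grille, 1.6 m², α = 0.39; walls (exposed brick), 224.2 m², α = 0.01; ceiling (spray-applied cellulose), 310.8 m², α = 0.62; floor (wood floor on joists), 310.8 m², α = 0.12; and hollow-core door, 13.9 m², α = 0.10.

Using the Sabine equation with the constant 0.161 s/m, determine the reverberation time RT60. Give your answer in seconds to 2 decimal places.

Equivalent absorption area: A = 10.4·0.03 + 1.6·0.39 + 224.2·0.01 + 310.8·0.62 + 310.8·0.12 + 13.9·0.10 = 234.560 m².
Room volume: 1025.64 m³.
Sabine: RT60 = 0.161 × 1025.64 / 234.560 = 0.70 s.

0.70 seconds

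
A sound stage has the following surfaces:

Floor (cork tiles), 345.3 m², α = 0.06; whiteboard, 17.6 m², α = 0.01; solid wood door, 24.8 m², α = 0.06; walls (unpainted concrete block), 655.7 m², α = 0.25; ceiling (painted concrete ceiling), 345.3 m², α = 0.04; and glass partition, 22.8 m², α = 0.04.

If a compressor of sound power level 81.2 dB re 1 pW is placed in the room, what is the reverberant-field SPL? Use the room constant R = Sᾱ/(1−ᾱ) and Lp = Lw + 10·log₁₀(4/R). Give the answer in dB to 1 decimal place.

63.5 dB

A = 201.031 sabins; S = 1411.5 m².
ᾱ = 201.031/1411.5 = 0.1424; R = Sᾱ/(1−ᾱ) = 201.031/(1−0.1424) = 234.411 m².
Lp = 81.2 + 10·log₁₀(4/234.411) = 81.2 + (-17.68) = 63.5 dB.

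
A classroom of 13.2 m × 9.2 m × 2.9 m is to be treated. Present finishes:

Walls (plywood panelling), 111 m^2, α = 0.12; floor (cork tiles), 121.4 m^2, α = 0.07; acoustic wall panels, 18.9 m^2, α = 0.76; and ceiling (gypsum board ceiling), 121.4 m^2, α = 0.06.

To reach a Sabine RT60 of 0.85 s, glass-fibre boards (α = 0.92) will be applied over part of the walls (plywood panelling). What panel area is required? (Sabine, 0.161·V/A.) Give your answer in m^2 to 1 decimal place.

29.1

Total absorption A₁ = 111*0.12 + 121.4*0.07 + 18.9*0.76 + 121.4*0.06
  = 13.320 + 8.498 + 14.364 + 7.284 = 43.466 m^2 sabins.
Required A₂ = 0.161·352.176/0.85 = 66.706 sabins.
ΔA needed = 66.706 − 43.466 = 23.240 sabins.
Net gain per m^2: Δα = 0.92 − 0.12 = 0.80.
Area = ΔA/Δα = 23.240/0.80 = 29.1 m^2.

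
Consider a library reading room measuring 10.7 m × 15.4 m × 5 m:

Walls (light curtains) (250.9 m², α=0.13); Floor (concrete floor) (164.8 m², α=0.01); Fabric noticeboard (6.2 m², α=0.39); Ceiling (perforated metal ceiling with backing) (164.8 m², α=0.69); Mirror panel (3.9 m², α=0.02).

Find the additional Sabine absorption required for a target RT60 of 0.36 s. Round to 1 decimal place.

218.0 sabins

Equivalent absorption area: A₁ = 250.9*0.13 + 164.8*0.01 + 6.2*0.39 + 164.8*0.69 + 3.9*0.02 = 150.473 m².
Target A₂ = 0.161·823.9/0.36 = 368.466 sabins (V = 823.9 m³).
ΔA = A₂ − A₁ = 368.466 − 150.473 = 218.0 sabins.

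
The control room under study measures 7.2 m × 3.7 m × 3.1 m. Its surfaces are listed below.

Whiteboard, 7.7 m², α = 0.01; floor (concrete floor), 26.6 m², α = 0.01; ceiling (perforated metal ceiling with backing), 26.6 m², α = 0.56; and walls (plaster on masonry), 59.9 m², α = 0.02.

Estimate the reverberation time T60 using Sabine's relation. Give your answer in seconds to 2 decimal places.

A = Σ Sᵢαᵢ = 7.7*0.01 + 26.6*0.01 + 26.6*0.56 + 59.9*0.02 = 16.437 sabins.
Volume V = 7.2 × 3.7 × 3.1 = 82.584 m³.
RT60 = 0.161 · V / A = 0.161 × 82.584 / 16.437 = 0.81 s.

0.81 seconds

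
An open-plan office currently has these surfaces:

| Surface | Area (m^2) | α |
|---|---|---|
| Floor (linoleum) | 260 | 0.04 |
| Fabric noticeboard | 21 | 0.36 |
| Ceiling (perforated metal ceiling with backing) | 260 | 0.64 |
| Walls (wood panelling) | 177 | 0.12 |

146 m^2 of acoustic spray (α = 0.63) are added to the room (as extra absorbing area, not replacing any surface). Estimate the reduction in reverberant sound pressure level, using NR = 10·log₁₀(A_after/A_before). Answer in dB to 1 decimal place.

Summing Sᵢαᵢ: 10.400 + 7.560 + 166.400 + 21.240 → A_before = 205.600 sabins.
Treatment contributes 146·0.63 = 91.980 sabins.
New total A_after = 297.580 sabins.
Reduction = 10 log₁₀(A_after/A_before) = 10 log₁₀(1.4474) = 1.6 dB.

1.6 dB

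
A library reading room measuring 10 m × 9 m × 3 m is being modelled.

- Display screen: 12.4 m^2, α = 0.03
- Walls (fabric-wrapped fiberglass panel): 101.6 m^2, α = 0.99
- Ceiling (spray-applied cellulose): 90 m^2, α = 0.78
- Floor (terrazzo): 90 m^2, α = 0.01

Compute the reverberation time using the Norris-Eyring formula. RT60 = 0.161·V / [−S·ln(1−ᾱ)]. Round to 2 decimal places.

0.17 s

Total surface area S = 12.4 + 101.6 + 90 + 90 = 294.0 m^2.
Σ(Sᵢαᵢ) = 12.4·0.03 + 101.6·0.99 + 90·0.78 + 90·0.01 = 172.056.
ᾱ = 172.056 / 294.0 = 0.5852.
−S·ln(1−ᾱ) = −294.0 × ln(1 − 0.5852) = 258.708.
V = 10 × 9 × 3 = 270 m³.
T = 0.161·V/[−S·ln(1−ᾱ)] = 0.161·270/258.708 = 0.17 s.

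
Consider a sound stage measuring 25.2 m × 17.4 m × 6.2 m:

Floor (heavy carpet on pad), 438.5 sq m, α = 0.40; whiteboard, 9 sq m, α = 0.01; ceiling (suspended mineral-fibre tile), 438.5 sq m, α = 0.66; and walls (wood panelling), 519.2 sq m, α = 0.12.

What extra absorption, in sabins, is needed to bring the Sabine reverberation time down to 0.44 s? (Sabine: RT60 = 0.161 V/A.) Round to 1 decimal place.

467.5 sabins

Equivalent absorption area: A₁ = 438.5·0.40 + 9·0.01 + 438.5·0.66 + 519.2·0.12 = 527.204 sq m.
V = 2718.576 m³. Required absorption A₂ = 0.161 × 2718.576 / 0.44 = 994.752 sabins.
Shortfall: 994.752 − 527.204 = 467.5 sabins.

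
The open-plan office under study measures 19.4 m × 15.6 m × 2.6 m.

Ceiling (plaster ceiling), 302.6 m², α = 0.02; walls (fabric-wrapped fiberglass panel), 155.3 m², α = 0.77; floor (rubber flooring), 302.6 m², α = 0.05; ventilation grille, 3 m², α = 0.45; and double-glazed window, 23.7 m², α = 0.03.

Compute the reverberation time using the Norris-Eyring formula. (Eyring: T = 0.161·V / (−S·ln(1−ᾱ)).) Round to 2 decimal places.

S = Σ Sᵢ = 787.2 m².
Absorption A = 302.6×0.02 + 155.3×0.77 + 302.6×0.05 + 3×0.45 + 23.7×0.03 = 142.824 sabins.
ᾱ = 142.824 / 787.2 = 0.1814.
Eyring denominator: −S ln(1−ᾱ) = 157.566.
V = 19.4 × 15.6 × 2.6 = 786.864 m³.
RT60 = 0.161 × 786.864 / 157.566 = 0.80 s.

0.80 s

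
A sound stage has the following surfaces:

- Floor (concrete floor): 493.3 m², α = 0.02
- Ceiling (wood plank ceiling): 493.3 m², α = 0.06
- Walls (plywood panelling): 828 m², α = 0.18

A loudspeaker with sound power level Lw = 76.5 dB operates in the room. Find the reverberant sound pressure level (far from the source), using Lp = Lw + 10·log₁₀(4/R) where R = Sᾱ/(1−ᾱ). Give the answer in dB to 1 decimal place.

59.3 dB

A = 188.504 sabins; S = 1814.6 m².
ᾱ = 0.1039, so room constant R = A/(1−ᾱ) = 210.360 m².
Lp = 76.5 + 10·log₁₀(4/210.360) = 76.5 + (-17.21) = 59.3 dB.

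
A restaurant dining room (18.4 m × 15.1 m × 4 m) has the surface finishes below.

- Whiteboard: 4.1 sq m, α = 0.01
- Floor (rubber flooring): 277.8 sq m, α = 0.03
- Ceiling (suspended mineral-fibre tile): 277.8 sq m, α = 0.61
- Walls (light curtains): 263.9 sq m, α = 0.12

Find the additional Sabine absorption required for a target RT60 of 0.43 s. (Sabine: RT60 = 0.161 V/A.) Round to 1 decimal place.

206.6 sabins

Equivalent absorption area: A₁ = 4.1·0.01 + 277.8·0.03 + 277.8·0.61 + 263.9·0.12 = 209.501 sq m.
For T = 0.43 s, need A₂ = 0.161·V/T = 0.161·1111.36/0.43 = 416.114 sabins.
ΔA = A₂ − A₁ = 416.114 − 209.501 = 206.6 sabins.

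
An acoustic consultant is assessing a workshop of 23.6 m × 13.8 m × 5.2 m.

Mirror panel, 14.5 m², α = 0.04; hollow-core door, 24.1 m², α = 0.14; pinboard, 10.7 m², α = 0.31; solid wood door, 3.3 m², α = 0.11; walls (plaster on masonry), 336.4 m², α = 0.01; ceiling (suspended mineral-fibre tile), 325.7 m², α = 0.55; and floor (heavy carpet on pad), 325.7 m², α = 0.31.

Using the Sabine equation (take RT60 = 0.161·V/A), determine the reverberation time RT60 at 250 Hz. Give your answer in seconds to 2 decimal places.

Total absorption A = 14.5·0.04 + 24.1·0.14 + 10.7·0.31 + 3.3·0.11 + 336.4·0.01 + 325.7·0.55 + 325.7·0.31
  = 0.580 + 3.374 + 3.317 + 0.363 + 3.364 + 179.135 + 100.967 = 291.100 m² sabins.
Volume V = 23.6 × 13.8 × 5.2 = 1693.536 m³.
RT60 = 0.161 · V / A = 0.161 × 1693.536 / 291.100 = 0.94 s.

0.94 s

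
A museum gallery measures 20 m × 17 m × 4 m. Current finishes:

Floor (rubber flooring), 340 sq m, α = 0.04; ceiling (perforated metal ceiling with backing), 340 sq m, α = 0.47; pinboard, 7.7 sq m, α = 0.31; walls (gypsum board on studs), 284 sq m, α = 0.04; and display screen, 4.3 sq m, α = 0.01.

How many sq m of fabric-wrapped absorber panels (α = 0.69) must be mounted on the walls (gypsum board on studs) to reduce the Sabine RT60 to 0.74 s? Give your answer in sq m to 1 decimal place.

A₁ = Σ Sᵢαᵢ = 340*0.04 + 340*0.47 + 7.7*0.31 + 284*0.04 + 4.3*0.01 = 187.190 sabins.
Required A₂ = 0.161·1360/0.74 = 295.892 sabins.
Absorption to add: 295.892 − 187.190 = 108.702 sabins.
Net gain per sq m: Δα = 0.69 − 0.04 = 0.65.
Panel area = 108.702 / 0.65 = 167.2 sq m.

167.2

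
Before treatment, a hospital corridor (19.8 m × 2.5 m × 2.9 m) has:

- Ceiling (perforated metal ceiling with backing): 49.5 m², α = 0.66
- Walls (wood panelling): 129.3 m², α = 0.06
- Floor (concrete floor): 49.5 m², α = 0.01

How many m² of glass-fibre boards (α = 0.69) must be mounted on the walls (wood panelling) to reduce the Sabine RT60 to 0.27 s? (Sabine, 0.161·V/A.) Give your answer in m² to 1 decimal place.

70.9

A₁ = Σ Sᵢαᵢ = 49.5·0.66 + 129.3·0.06 + 49.5·0.01 = 40.923 sabins.
Required A₂ = 0.161·143.55/0.27 = 85.598 sabins.
ΔA needed = 85.598 − 40.923 = 44.675 sabins.
Net gain per m²: Δα = 0.69 − 0.06 = 0.63.
Panel area = 44.675 / 0.63 = 70.9 m².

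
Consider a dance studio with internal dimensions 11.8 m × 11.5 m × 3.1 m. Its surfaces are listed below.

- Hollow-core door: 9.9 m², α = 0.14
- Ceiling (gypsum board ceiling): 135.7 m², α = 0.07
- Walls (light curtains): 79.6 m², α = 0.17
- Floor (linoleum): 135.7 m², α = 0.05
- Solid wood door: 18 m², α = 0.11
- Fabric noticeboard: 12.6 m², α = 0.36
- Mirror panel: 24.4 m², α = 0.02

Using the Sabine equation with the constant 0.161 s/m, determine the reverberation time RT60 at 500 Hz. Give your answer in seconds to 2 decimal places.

Summing Sᵢαᵢ: 1.386 + 9.499 + 13.532 + 6.785 + 1.980 + 4.536 + 0.488 → A = 38.206 sabins.
Room volume: 420.67 m³.
Sabine: RT60 = 0.161 × 420.67 / 38.206 = 1.77 s.

1.77 seconds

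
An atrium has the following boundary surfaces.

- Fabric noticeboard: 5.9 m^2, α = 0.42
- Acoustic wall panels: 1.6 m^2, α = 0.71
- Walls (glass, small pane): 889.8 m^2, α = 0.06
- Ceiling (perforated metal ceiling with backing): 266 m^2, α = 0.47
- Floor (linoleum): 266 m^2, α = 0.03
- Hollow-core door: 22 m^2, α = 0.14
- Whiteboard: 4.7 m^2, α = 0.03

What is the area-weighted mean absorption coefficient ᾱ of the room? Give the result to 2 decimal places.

0.13

Total surface area S = 1456.0 m^2.
Weighted sum Σ Sα = 193.223.
ᾱ = 193.223 / 1456.0 = 0.13.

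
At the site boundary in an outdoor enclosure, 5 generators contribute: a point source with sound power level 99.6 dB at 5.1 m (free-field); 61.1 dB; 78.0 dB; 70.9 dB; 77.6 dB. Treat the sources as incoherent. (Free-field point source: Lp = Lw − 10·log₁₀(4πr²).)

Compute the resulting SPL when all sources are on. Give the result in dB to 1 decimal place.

82.1 dB

Source at 5.1 m: Lp = 99.6 − 10·log₁₀(4π·5.1²) = 99.6 − 10·log₁₀(326.851) = 74.5 dB.
Sum in the linear (power) domain: Σ 10^(Lᵢ/10) = 10^(74.5/10) + 10^(61.1/10) + 10^(78.0/10) + 10^(70.9/10) + 10^(77.6/10) = 1.624e+08.
Back to dB: 10·log₁₀ Σ = 82.1 dB.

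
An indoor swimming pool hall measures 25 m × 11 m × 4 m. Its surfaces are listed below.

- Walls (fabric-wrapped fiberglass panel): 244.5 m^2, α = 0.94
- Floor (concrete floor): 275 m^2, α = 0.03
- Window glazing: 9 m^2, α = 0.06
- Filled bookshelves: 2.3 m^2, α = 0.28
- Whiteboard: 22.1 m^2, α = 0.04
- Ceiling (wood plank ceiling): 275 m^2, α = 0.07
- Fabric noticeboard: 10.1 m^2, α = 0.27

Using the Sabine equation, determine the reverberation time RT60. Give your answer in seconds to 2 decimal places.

Equivalent absorption area: A = 244.5×0.94 + 275×0.03 + 9×0.06 + 2.3×0.28 + 22.1×0.04 + 275×0.07 + 10.1×0.27 = 262.125 m^2.
Volume V = 25 × 11 × 4 = 1100 m³.
RT60 = 0.161 · V / A = 0.161 × 1100 / 262.125 = 0.68 s.

0.68 s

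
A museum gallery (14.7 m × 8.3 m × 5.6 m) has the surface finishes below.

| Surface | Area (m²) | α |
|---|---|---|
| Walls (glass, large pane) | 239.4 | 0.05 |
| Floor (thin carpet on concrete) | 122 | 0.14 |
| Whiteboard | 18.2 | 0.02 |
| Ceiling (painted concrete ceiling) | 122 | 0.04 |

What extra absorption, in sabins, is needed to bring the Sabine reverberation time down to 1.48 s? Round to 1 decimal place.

A₁ = Σ Sᵢαᵢ = 239.4·0.05 + 122·0.14 + 18.2·0.02 + 122·0.04 = 34.294 sabins.
For T = 1.48 s, need A₂ = 0.161·V/T = 0.161·683.256/1.48 = 74.327 sabins.
Additional absorption ΔA = 74.327 − 34.294 = 40.0 sabins.

40.0 sabins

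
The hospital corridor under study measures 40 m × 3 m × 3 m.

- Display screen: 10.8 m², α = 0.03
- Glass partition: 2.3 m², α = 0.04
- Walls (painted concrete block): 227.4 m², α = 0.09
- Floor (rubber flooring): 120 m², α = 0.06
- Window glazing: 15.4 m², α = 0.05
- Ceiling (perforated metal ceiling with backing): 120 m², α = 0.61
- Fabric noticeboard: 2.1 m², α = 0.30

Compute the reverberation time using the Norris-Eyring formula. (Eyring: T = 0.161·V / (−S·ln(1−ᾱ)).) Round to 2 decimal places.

S = Σ Sᵢ = 498.0 m².
Σ(Sᵢαᵢ) = 10.8·0.03 + 2.3·0.04 + 227.4·0.09 + 120·0.06 + 15.4·0.05 + 120·0.61 + 2.1·0.30 = 102.682.
ᾱ = 102.682 / 498.0 = 0.2062.
−S·ln(1−ᾱ) = −498.0 × ln(1 − 0.2062) = 115.000.
V = 40 × 3 × 3 = 360 m³.
T = 0.161·V/[−S·ln(1−ᾱ)] = 0.161·360/115.000 = 0.50 s.

0.50 s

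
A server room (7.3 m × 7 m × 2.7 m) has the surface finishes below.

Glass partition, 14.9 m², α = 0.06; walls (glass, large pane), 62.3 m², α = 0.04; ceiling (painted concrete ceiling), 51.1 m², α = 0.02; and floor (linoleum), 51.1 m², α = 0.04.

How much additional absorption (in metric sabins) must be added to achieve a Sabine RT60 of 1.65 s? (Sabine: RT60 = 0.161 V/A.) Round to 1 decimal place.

Equivalent absorption area: A₁ = 14.9*0.06 + 62.3*0.04 + 51.1*0.02 + 51.1*0.04 = 6.452 m².
V = 137.97 m³. Required absorption A₂ = 0.161 × 137.97 / 1.65 = 13.463 sabins.
ΔA = A₂ − A₁ = 13.463 − 6.452 = 7.0 sabins.

7.0 sabins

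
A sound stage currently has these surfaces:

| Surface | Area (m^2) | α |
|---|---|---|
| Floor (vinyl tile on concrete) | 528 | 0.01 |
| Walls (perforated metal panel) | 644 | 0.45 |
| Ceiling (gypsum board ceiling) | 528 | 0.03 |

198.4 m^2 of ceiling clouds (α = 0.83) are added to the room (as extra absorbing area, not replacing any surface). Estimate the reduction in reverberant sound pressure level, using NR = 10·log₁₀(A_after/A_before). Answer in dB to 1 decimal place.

1.8 dB

A_before = Σ Sᵢαᵢ = 528×0.01 + 644×0.45 + 528×0.03 = 310.920 sabins.
Added absorption = 198.4 × 0.83 = 164.672 sabins.
New total A_after = 475.592 sabins.
Reduction = 10 log₁₀(A_after/A_before) = 10 log₁₀(1.5296) = 1.8 dB.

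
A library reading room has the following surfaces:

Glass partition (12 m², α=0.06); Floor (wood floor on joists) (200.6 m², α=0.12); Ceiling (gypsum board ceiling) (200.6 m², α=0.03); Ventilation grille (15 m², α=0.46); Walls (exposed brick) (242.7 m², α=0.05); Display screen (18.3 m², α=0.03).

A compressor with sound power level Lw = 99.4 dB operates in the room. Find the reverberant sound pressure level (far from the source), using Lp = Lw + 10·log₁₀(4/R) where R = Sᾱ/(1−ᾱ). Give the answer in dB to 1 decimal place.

Σ(Sᵢαᵢ) = 12·0.06 + 200.6·0.12 + 200.6·0.03 + 15·0.46 + 242.7·0.05 + 18.3·0.03 = 50.394; total area S = 689.2 m².
ᾱ = 50.394/689.2 = 0.0731; R = Sᾱ/(1−ᾱ) = 50.394/(1−0.0731) = 54.368 m².
Lp = Lw + 10 log₁₀(4/R) = 99.4 -11.33 = 88.1 dB.

88.1 dB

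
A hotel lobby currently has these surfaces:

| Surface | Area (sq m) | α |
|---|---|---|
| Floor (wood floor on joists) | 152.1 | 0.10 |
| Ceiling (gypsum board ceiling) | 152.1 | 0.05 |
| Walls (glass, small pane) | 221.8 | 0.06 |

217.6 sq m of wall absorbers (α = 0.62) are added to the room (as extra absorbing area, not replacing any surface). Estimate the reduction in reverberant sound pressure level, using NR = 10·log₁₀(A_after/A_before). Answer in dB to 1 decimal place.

6.8 dB

Total absorption A_before = 152.1*0.10 + 152.1*0.05 + 221.8*0.06
  = 15.210 + 7.605 + 13.308 = 36.123 sq m sabins.
Added absorption = 217.6 × 0.62 = 134.912 sabins.
A_after = 36.123 + 134.912 = 171.035 sabins.
Reduction = 10 log₁₀(A_after/A_before) = 10 log₁₀(4.7348) = 6.8 dB.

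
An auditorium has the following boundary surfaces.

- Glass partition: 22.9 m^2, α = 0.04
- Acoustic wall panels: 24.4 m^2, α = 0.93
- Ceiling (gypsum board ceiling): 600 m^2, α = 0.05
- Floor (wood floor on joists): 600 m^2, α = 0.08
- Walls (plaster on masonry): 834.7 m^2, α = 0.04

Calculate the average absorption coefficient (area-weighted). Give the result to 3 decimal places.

Total surface area S = 2082.0 m^2.
Σ(Sᵢαᵢ) = 22.9*0.04 + 24.4*0.93 + 600*0.05 + 600*0.08 + 834.7*0.04 = 134.996.
ᾱ = A/S = 0.065.

0.065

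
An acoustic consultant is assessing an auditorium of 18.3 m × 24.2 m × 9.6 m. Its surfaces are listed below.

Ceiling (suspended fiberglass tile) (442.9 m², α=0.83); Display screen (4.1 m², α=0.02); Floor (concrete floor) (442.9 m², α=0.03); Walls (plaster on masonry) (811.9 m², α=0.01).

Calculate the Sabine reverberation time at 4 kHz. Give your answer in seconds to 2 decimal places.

1.76 s

Summing Sᵢαᵢ: 367.607 + 0.082 + 13.287 + 8.119 → A = 389.095 sabins.
Volume V = 18.3 × 24.2 × 9.6 = 4251.456 m³.
T = 0.161 V/A = 0.161·4251.456/389.095 = 1.76 s.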